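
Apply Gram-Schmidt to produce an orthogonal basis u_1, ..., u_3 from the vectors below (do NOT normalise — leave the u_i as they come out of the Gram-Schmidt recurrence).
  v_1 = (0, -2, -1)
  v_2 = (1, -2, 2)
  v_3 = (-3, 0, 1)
Orthogonal basis:
  u_1 = (0, -2, -1)
  u_2 = (1, -6/5, 12/5)
  u_3 = (-120/41, -20/41, 40/41)

Apply the Gram-Schmidt recurrence
  u_1 = v_1
  u_i = v_i − Σ_{j<i} ((v_i · u_j) / (u_j · u_j)) · u_j.

Step by step this gives:
  u_1 = (0, -2, -1)
  u_2 = (1, -6/5, 12/5)
  u_3 = (-120/41, -20/41, 40/41)

Orthogonality check:
  u_2 · u_1 = 0 (should be 0)
  u_3 · u_1 = 0 (should be 0)
  u_3 · u_2 = 0 (should be 0)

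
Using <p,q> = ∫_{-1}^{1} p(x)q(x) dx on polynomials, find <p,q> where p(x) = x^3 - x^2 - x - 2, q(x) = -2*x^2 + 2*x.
<p,q> = 44/15

Expand the product: p(x)·q(x) = -2*x^5 + 4*x^4 + 2*x^2 - 4*x.
∫_{-1}^{1} of each monomial x^k gives [2/(k+1) if k even, 0 if k odd]. Integrating term-by-term (or equivalently evaluating the antiderivative F(x) = -x^6/3 + 4*x^5/5 + 2*x^3/3 - 2*x^2 at the endpoints):
  F(1) − F(−1) = -13/15 − (-19/5) = 44/15.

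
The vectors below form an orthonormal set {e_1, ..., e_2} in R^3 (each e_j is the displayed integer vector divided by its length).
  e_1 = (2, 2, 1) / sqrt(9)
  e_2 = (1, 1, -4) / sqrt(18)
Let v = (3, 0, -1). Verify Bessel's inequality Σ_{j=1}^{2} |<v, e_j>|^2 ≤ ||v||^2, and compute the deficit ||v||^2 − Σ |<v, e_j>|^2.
Σ |<v, e_j>|^2 = 11/2; ||v||^2 = 10; deficit = 9/2

Write each e_j = u_j / sqrt(<u_j, u_j>) where u_j is the displayed integer vector. Then <v, e_j> = <v, u_j> / sqrt(<u_j, u_j>), so |<v, e_j>|^2 = <v, u_j>^2 / <u_j, u_j>.
Coefficients: <v, e_1> = 5/sqrt(9), <v, e_2> = 7/sqrt(18).
Square and sum: Σ |<v, e_j>|^2 = 11/2.
Compute ||v||^2 = v·v = 10.
Deficit = 10 − 11/2 = 9/2 ≥ 0, confirming Bessel's inequality. (The deficit equals ||v − Σ <v,e_j> e_j||^2, the squared distance from v to span{e_j}.)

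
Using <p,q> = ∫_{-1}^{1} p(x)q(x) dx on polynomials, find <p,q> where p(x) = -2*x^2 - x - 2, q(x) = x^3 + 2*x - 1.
<p,q> = 18/5

Expand the product: p(x)·q(x) = -2*x^5 - x^4 - 6*x^3 - 3*x + 2.
∫_{-1}^{1} of each monomial x^k gives [2/(k+1) if k even, 0 if k odd]. Integrating term-by-term (or equivalently evaluating the antiderivative F(x) = -x^6/3 - x^5/5 - 3*x^4/2 - 3*x^2/2 + 2*x at the endpoints):
  F(1) − F(−1) = -23/15 − (-77/15) = 18/5.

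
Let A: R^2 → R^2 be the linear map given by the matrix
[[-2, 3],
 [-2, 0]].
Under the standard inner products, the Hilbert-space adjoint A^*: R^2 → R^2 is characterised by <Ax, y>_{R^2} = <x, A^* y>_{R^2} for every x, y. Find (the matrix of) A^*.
A^* = A^T =
[[-2, -2],
 [3, 0]]

For real matrices with standard dot products, the defining identity <Ax, y> = <x, A^* y> gives (Ax)^T y = x^T (A^*) y, i.e. x^T A^T y = x^T (A^*) y. Since this holds for all x, y, we must have A^* = A^T. Therefore
A^* =
[[-2, -2],
 [3, 0]].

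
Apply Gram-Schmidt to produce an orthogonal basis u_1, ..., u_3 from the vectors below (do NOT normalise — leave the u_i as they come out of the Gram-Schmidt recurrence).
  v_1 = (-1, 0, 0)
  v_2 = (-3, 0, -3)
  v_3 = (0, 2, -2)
Orthogonal basis:
  u_1 = (-1, 0, 0)
  u_2 = (0, 0, -3)
  u_3 = (0, 2, 0)

Apply the Gram-Schmidt recurrence
  u_1 = v_1
  u_i = v_i − Σ_{j<i} ((v_i · u_j) / (u_j · u_j)) · u_j.

Step by step this gives:
  u_1 = (-1, 0, 0)
  u_2 = (0, 0, -3)
  u_3 = (0, 2, 0)

Orthogonality check:
  u_2 · u_1 = 0 (should be 0)
  u_3 · u_1 = 0 (should be 0)
  u_3 · u_2 = 0 (should be 0)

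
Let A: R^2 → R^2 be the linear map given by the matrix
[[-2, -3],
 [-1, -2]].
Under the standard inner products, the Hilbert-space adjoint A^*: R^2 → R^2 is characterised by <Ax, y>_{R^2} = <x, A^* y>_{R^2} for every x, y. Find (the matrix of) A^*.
A^* = A^T =
[[-2, -1],
 [-3, -2]]

For real matrices with standard dot products, the defining identity <Ax, y> = <x, A^* y> gives (Ax)^T y = x^T (A^*) y, i.e. x^T A^T y = x^T (A^*) y. Since this holds for all x, y, we must have A^* = A^T. Therefore
A^* =
[[-2, -1],
 [-3, -2]].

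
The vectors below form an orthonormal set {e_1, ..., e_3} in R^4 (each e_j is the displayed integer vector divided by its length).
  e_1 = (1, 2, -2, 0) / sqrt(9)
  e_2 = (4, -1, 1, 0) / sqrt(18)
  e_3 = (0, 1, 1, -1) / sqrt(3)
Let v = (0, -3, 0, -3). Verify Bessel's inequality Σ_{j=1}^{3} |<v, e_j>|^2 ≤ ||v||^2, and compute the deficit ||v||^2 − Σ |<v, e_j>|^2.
Σ |<v, e_j>|^2 = 9/2; ||v||^2 = 18; deficit = 27/2

Write each e_j = u_j / sqrt(<u_j, u_j>) where u_j is the displayed integer vector. Then <v, e_j> = <v, u_j> / sqrt(<u_j, u_j>), so |<v, e_j>|^2 = <v, u_j>^2 / <u_j, u_j>.
Coefficients: <v, e_1> = -6/sqrt(9), <v, e_2> = 3/sqrt(18), <v, e_3> = 0/sqrt(3).
Square and sum: Σ |<v, e_j>|^2 = 9/2.
Compute ||v||^2 = v·v = 18.
Deficit = 18 − 9/2 = 27/2 ≥ 0, confirming Bessel's inequality. (The deficit equals ||v − Σ <v,e_j> e_j||^2, the squared distance from v to span{e_j}.)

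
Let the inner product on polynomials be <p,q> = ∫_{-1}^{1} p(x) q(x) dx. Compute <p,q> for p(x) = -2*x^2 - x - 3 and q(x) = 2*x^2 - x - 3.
<p,q> = 256/15

Expand the product: p(x)·q(x) = -4*x^4 + x^2 + 6*x + 9.
∫_{-1}^{1} of each monomial x^k gives [2/(k+1) if k even, 0 if k odd]. Integrating term-by-term (or equivalently evaluating the antiderivative F(x) = -4*x^5/5 + x^3/3 + 3*x^2 + 9*x at the endpoints):
  F(1) − F(−1) = 173/15 − (-83/15) = 256/15.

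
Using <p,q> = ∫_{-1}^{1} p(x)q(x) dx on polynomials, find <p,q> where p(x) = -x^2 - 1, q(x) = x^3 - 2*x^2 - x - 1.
<p,q> = 24/5

Expand the product: p(x)·q(x) = -x^5 + 2*x^4 + 3*x^2 + x + 1.
∫_{-1}^{1} of each monomial x^k gives [2/(k+1) if k even, 0 if k odd]. Integrating term-by-term (or equivalently evaluating the antiderivative F(x) = -x^6/6 + 2*x^5/5 + x^3 + x^2/2 + x at the endpoints):
  F(1) − F(−1) = 41/15 − (-31/15) = 24/5.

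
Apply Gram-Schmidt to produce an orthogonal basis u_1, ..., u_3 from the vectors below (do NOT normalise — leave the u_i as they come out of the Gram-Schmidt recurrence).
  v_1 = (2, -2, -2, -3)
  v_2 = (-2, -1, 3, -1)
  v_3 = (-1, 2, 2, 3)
Orthogonal basis:
  u_1 = (2, -2, -2, -3)
  u_2 = (-32/21, -31/21, 53/21, -12/7)
  u_3 = (93/145, 4/145, 68/145, 14/145)

Apply the Gram-Schmidt recurrence
  u_1 = v_1
  u_i = v_i − Σ_{j<i} ((v_i · u_j) / (u_j · u_j)) · u_j.

Step by step this gives:
  u_1 = (2, -2, -2, -3)
  u_2 = (-32/21, -31/21, 53/21, -12/7)
  u_3 = (93/145, 4/145, 68/145, 14/145)

Orthogonality check:
  u_2 · u_1 = 0 (should be 0)
  u_3 · u_1 = 0 (should be 0)
  u_3 · u_2 = 0 (should be 0)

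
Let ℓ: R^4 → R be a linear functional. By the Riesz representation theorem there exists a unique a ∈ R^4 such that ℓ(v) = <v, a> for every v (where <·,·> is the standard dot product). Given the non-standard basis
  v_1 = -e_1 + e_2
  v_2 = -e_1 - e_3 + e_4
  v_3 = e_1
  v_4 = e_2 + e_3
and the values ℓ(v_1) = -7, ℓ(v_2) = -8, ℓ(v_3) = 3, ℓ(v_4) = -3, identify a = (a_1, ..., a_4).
a = (3, -4, 1, -4)

Write a = (a_1, ..., a_4) in the standard basis. For each basis vector v_i, ℓ(v_i) = <v_i, a> is a linear equation in the a_j's. Collect the n equations into a matrix system V a = ℓ, where row i of V is v_i (expressed in the standard basis). Since V is invertible (lower-triangular with 1s on the diagonal, up to permutation), solve by back-substitution:
  V =
[[-1, 1, 0, 0],
 [-1, 0, -1, 1],
 [1, 0, 0, 0],
 [0, 1, 1, 0]]
  V a = (-7, -8, 3, -3)
Solving gives a = (3, -4, 1, -4).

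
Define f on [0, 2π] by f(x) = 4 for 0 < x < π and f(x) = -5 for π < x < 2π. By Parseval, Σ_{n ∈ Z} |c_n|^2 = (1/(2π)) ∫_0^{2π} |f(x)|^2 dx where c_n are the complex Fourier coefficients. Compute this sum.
Σ |c_n|^2 = 41/2

Parseval equates the L^2 energy of f (normalised by 1/(2π)) with the ℓ^2 sum of its Fourier coefficients: (1/(2π)) ∫_0^{2π} |f|^2 = Σ |c_n|^2.
Compute the left side: (1/(2π)) [∫_0^π 4^2 dx + ∫_π^{2π} (-5)^2 dx] = (1/(2π)) · (16π + 25π) = (16 + 25)/2 = 41/2.
So Σ_{n ∈ Z} |c_n|^2 = 41/2.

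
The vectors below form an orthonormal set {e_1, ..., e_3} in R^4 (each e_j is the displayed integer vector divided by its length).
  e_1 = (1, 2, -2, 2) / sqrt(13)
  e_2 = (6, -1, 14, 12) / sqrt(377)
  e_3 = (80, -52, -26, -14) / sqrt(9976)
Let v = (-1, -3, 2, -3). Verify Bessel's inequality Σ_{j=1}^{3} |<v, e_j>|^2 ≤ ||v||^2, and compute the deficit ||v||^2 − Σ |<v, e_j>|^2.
Σ |<v, e_j>|^2 = 1977/86; ||v||^2 = 23; deficit = 1/86

Write each e_j = u_j / sqrt(<u_j, u_j>) where u_j is the displayed integer vector. Then <v, e_j> = <v, u_j> / sqrt(<u_j, u_j>), so |<v, e_j>|^2 = <v, u_j>^2 / <u_j, u_j>.
Coefficients: <v, e_1> = -17/sqrt(13), <v, e_2> = -11/sqrt(377), <v, e_3> = 66/sqrt(9976).
Square and sum: Σ |<v, e_j>|^2 = 1977/86.
Compute ||v||^2 = v·v = 23.
Deficit = 23 − 1977/86 = 1/86 ≥ 0, confirming Bessel's inequality. (The deficit equals ||v − Σ <v,e_j> e_j||^2, the squared distance from v to span{e_j}.)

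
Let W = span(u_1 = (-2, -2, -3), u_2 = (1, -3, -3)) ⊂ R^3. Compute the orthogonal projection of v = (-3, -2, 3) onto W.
proj_W(v) = (-309/154, 151/154, 27/77)

Set up U = [u_1 | ... | u_2] ∈ R^(3×2). The projector onto W = col(U) is P = U (U^T U)^(-1) U^T.
Compute U^T U =
  [17, 13]
  [13, 19],
and U^T v = (1, -6).
Solve U^T U · c = U^T v for the coefficients: c = (97/154, -115/154). The projection is proj_W(v) = U c.
Check: (v - proj_W(v)) · u_1 = 0  (should be 0).
Check: (v - proj_W(v)) · u_2 = 0  (should be 0).
Result: proj_W(v) = (-309/154, 151/154, 27/77).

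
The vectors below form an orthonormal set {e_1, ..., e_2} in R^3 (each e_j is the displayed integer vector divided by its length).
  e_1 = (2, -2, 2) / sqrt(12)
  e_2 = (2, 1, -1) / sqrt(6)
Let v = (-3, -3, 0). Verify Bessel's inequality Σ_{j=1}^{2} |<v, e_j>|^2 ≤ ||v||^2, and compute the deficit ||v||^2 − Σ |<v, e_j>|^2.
Σ |<v, e_j>|^2 = 27/2; ||v||^2 = 18; deficit = 9/2

Write each e_j = u_j / sqrt(<u_j, u_j>) where u_j is the displayed integer vector. Then <v, e_j> = <v, u_j> / sqrt(<u_j, u_j>), so |<v, e_j>|^2 = <v, u_j>^2 / <u_j, u_j>.
Coefficients: <v, e_1> = 0/sqrt(12), <v, e_2> = -9/sqrt(6).
Square and sum: Σ |<v, e_j>|^2 = 27/2.
Compute ||v||^2 = v·v = 18.
Deficit = 18 − 27/2 = 9/2 ≥ 0, confirming Bessel's inequality. (The deficit equals ||v − Σ <v,e_j> e_j||^2, the squared distance from v to span{e_j}.)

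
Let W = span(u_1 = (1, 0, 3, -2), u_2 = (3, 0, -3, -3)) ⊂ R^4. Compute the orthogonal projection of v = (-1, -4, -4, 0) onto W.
proj_W(v) = (1/14, 0, -53/14, 6/7)

Set up U = [u_1 | ... | u_2] ∈ R^(4×2). The projector onto W = col(U) is P = U (U^T U)^(-1) U^T.
Compute U^T U =
  [14, 0]
  [0, 27],
and U^T v = (-13, 9).
Solve U^T U · c = U^T v for the coefficients: c = (-13/14, 1/3). The projection is proj_W(v) = U c.
Check: (v - proj_W(v)) · u_1 = 0  (should be 0).
Check: (v - proj_W(v)) · u_2 = 0  (should be 0).
Result: proj_W(v) = (1/14, 0, -53/14, 6/7).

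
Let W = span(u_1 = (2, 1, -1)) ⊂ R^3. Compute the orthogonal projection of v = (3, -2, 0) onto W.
proj_W(v) = (4/3, 2/3, -2/3)

Set up U = [u_1 | ... | u_1] ∈ R^(3×1). The projector onto W = col(U) is P = U (U^T U)^(-1) U^T.
Compute U^T U =
  [6],
and U^T v = (4).
Solve U^T U · c = U^T v for the coefficients: c = (2/3). The projection is proj_W(v) = U c.
Check: (v - proj_W(v)) · u_1 = 0  (should be 0).
Result: proj_W(v) = (4/3, 2/3, -2/3).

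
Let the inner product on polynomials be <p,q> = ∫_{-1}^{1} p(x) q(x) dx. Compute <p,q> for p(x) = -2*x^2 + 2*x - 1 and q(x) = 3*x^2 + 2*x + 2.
<p,q> = -42/5

Expand the product: p(x)·q(x) = -6*x^4 + 2*x^3 - 3*x^2 + 2*x - 2.
∫_{-1}^{1} of each monomial x^k gives [2/(k+1) if k even, 0 if k odd]. Integrating term-by-term (or equivalently evaluating the antiderivative F(x) = -6*x^5/5 + x^4/2 - x^3 + x^2 - 2*x at the endpoints):
  F(1) − F(−1) = -27/10 − (57/10) = -42/5.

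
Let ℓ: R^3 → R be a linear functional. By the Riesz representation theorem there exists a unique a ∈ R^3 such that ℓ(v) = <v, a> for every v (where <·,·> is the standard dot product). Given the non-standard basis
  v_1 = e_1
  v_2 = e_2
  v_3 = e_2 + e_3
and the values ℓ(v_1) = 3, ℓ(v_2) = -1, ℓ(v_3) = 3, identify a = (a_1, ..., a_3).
a = (3, -1, 4)

Write a = (a_1, ..., a_3) in the standard basis. For each basis vector v_i, ℓ(v_i) = <v_i, a> is a linear equation in the a_j's. Collect the n equations into a matrix system V a = ℓ, where row i of V is v_i (expressed in the standard basis). Since V is invertible (lower-triangular with 1s on the diagonal, up to permutation), solve by back-substitution:
  V =
[[1, 0, 0],
 [0, 1, 0],
 [0, 1, 1]]
  V a = (3, -1, 3)
Solving gives a = (3, -1, 4).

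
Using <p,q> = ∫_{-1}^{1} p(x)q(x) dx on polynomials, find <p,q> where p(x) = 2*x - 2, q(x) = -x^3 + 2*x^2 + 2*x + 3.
<p,q> = -64/5

Expand the product: p(x)·q(x) = -2*x^4 + 6*x^3 + 2*x - 6.
∫_{-1}^{1} of each monomial x^k gives [2/(k+1) if k even, 0 if k odd]. Integrating term-by-term (or equivalently evaluating the antiderivative F(x) = -2*x^5/5 + 3*x^4/2 + x^2 - 6*x at the endpoints):
  F(1) − F(−1) = -39/10 − (89/10) = -64/5.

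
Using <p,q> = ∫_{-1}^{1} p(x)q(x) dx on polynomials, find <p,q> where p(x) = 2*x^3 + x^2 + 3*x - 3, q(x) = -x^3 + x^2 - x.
<p,q> = -216/35

Expand the product: p(x)·q(x) = -2*x^6 + x^5 - 4*x^4 + 5*x^3 - 6*x^2 + 3*x.
∫_{-1}^{1} of each monomial x^k gives [2/(k+1) if k even, 0 if k odd]. Integrating term-by-term (or equivalently evaluating the antiderivative F(x) = -2*x^7/7 + x^6/6 - 4*x^5/5 + 5*x^4/4 - 2*x^3 + 3*x^2/2 at the endpoints):
  F(1) − F(−1) = -71/420 − (2521/420) = -216/35.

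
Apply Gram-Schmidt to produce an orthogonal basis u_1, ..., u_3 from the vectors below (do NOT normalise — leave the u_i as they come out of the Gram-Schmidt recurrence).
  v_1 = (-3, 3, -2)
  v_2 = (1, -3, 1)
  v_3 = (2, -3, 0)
Orthogonal basis:
  u_1 = (-3, 3, -2)
  u_2 = (-10/11, -12/11, -3/11)
  u_3 = (27/46, -9/46, -27/23)

Apply the Gram-Schmidt recurrence
  u_1 = v_1
  u_i = v_i − Σ_{j<i} ((v_i · u_j) / (u_j · u_j)) · u_j.

Step by step this gives:
  u_1 = (-3, 3, -2)
  u_2 = (-10/11, -12/11, -3/11)
  u_3 = (27/46, -9/46, -27/23)

Orthogonality check:
  u_2 · u_1 = 0 (should be 0)
  u_3 · u_1 = 0 (should be 0)
  u_3 · u_2 = 0 (should be 0)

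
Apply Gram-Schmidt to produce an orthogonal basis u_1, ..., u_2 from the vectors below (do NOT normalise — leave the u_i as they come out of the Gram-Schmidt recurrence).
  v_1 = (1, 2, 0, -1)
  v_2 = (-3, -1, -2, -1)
Orthogonal basis:
  u_1 = (1, 2, 0, -1)
  u_2 = (-7/3, 1/3, -2, -5/3)

Apply the Gram-Schmidt recurrence
  u_1 = v_1
  u_i = v_i − Σ_{j<i} ((v_i · u_j) / (u_j · u_j)) · u_j.

Step by step this gives:
  u_1 = (1, 2, 0, -1)
  u_2 = (-7/3, 1/3, -2, -5/3)

Orthogonality check:
  u_2 · u_1 = 0 (should be 0)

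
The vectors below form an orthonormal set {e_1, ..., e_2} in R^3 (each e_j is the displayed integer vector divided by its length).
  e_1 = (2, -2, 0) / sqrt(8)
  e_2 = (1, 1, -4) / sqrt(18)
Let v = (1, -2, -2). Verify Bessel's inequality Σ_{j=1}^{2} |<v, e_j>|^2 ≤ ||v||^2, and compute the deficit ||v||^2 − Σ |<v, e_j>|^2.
Σ |<v, e_j>|^2 = 65/9; ||v||^2 = 9; deficit = 16/9

Write each e_j = u_j / sqrt(<u_j, u_j>) where u_j is the displayed integer vector. Then <v, e_j> = <v, u_j> / sqrt(<u_j, u_j>), so |<v, e_j>|^2 = <v, u_j>^2 / <u_j, u_j>.
Coefficients: <v, e_1> = 6/sqrt(8), <v, e_2> = 7/sqrt(18).
Square and sum: Σ |<v, e_j>|^2 = 65/9.
Compute ||v||^2 = v·v = 9.
Deficit = 9 − 65/9 = 16/9 ≥ 0, confirming Bessel's inequality. (The deficit equals ||v − Σ <v,e_j> e_j||^2, the squared distance from v to span{e_j}.)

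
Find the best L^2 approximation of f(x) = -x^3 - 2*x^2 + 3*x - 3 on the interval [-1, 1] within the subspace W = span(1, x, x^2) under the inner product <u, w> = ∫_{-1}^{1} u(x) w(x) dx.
g(x) = -2*x^2 + 12*x/5 - 3

The best approximation g ∈ W is the orthogonal projection of f onto W. Writing g = a_0 + a_1 x + a_2 x^2, the coefficients solve the normal equations G · a = b where
  G_{ij} = <φ_i, φ_j> and b_i = <f, φ_i>, with φ_0 = 1, φ_1 = x, φ_2 = x^2.
G =
  [2, 0, 2/3]
  [0, 2/3, 0]
  [2/3, 0, 2/5],
b = (-22/3, 8/5, -14/5).
Solving gives a_0 = -3, a_1 = 12/5, a_2 = -2, so
  g(x) = -2*x^2 + 12*x/5 - 3.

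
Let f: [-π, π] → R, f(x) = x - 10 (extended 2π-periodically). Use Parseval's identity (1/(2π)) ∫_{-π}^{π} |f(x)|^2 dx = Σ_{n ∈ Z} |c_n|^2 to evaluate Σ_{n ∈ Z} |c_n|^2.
Σ |c_n|^2 = π^2/3 + 100

Expand and integrate term by term over [-π, π]:
  ∫ (x)^2 dx = 1·(2π^3/3); ∫ 2·1·(-10)·x dx = 0 (odd integrand); ∫ (-10)^2 dx = 100·2π.
So (1/(2π)) ∫_{-π}^{π} (x - 10)^2 dx = 1π^2/3 + 100 = π^2/3 + 100.
Parseval ⇒ Σ |c_n|^2 = π^2/3 + 100.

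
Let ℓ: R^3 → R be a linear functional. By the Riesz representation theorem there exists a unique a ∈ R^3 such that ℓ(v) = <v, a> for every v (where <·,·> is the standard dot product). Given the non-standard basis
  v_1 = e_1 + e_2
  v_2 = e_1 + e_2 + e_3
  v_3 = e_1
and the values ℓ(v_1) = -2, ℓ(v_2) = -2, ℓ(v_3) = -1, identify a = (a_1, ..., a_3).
a = (-1, -1, 0)

Write a = (a_1, ..., a_3) in the standard basis. For each basis vector v_i, ℓ(v_i) = <v_i, a> is a linear equation in the a_j's. Collect the n equations into a matrix system V a = ℓ, where row i of V is v_i (expressed in the standard basis). Since V is invertible (lower-triangular with 1s on the diagonal, up to permutation), solve by back-substitution:
  V =
[[1, 1, 0],
 [1, 1, 1],
 [1, 0, 0]]
  V a = (-2, -2, -1)
Solving gives a = (-1, -1, 0).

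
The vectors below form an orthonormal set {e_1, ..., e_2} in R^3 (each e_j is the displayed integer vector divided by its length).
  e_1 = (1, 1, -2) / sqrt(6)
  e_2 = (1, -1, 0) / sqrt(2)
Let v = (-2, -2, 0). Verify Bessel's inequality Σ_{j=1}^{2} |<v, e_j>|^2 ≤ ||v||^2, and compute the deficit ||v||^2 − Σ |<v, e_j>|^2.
Σ |<v, e_j>|^2 = 8/3; ||v||^2 = 8; deficit = 16/3

Write each e_j = u_j / sqrt(<u_j, u_j>) where u_j is the displayed integer vector. Then <v, e_j> = <v, u_j> / sqrt(<u_j, u_j>), so |<v, e_j>|^2 = <v, u_j>^2 / <u_j, u_j>.
Coefficients: <v, e_1> = -4/sqrt(6), <v, e_2> = 0/sqrt(2).
Square and sum: Σ |<v, e_j>|^2 = 8/3.
Compute ||v||^2 = v·v = 8.
Deficit = 8 − 8/3 = 16/3 ≥ 0, confirming Bessel's inequality. (The deficit equals ||v − Σ <v,e_j> e_j||^2, the squared distance from v to span{e_j}.)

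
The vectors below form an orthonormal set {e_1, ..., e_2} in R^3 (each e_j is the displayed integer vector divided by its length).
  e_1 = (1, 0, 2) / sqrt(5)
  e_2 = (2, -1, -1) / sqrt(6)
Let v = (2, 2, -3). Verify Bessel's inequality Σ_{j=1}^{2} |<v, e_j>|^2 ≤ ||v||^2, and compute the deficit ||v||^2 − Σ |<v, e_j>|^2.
Σ |<v, e_j>|^2 = 221/30; ||v||^2 = 17; deficit = 289/30

Write each e_j = u_j / sqrt(<u_j, u_j>) where u_j is the displayed integer vector. Then <v, e_j> = <v, u_j> / sqrt(<u_j, u_j>), so |<v, e_j>|^2 = <v, u_j>^2 / <u_j, u_j>.
Coefficients: <v, e_1> = -4/sqrt(5), <v, e_2> = 5/sqrt(6).
Square and sum: Σ |<v, e_j>|^2 = 221/30.
Compute ||v||^2 = v·v = 17.
Deficit = 17 − 221/30 = 289/30 ≥ 0, confirming Bessel's inequality. (The deficit equals ||v − Σ <v,e_j> e_j||^2, the squared distance from v to span{e_j}.)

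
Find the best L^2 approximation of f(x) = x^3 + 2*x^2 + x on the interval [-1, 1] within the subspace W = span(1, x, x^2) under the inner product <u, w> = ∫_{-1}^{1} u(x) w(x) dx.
g(x) = 2*x^2 + 8*x/5

The best approximation g ∈ W is the orthogonal projection of f onto W. Writing g = a_0 + a_1 x + a_2 x^2, the coefficients solve the normal equations G · a = b where
  G_{ij} = <φ_i, φ_j> and b_i = <f, φ_i>, with φ_0 = 1, φ_1 = x, φ_2 = x^2.
G =
  [2, 0, 2/3]
  [0, 2/3, 0]
  [2/3, 0, 2/5],
b = (4/3, 16/15, 4/5).
Solving gives a_0 = 0, a_1 = 8/5, a_2 = 2, so
  g(x) = 2*x^2 + 8*x/5.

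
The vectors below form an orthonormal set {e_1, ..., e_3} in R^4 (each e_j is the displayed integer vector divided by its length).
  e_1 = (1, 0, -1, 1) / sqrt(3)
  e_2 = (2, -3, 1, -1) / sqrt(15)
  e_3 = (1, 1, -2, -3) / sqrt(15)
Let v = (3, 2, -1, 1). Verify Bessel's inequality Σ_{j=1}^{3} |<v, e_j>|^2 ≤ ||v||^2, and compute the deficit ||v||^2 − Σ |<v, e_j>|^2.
Σ |<v, e_j>|^2 = 29/3; ||v||^2 = 15; deficit = 16/3

Write each e_j = u_j / sqrt(<u_j, u_j>) where u_j is the displayed integer vector. Then <v, e_j> = <v, u_j> / sqrt(<u_j, u_j>), so |<v, e_j>|^2 = <v, u_j>^2 / <u_j, u_j>.
Coefficients: <v, e_1> = 5/sqrt(3), <v, e_2> = -2/sqrt(15), <v, e_3> = 4/sqrt(15).
Square and sum: Σ |<v, e_j>|^2 = 29/3.
Compute ||v||^2 = v·v = 15.
Deficit = 15 − 29/3 = 16/3 ≥ 0, confirming Bessel's inequality. (The deficit equals ||v − Σ <v,e_j> e_j||^2, the squared distance from v to span{e_j}.)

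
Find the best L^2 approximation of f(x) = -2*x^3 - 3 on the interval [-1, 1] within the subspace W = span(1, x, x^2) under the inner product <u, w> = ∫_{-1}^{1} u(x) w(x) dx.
g(x) = -6*x/5 - 3

The best approximation g ∈ W is the orthogonal projection of f onto W. Writing g = a_0 + a_1 x + a_2 x^2, the coefficients solve the normal equations G · a = b where
  G_{ij} = <φ_i, φ_j> and b_i = <f, φ_i>, with φ_0 = 1, φ_1 = x, φ_2 = x^2.
G =
  [2, 0, 2/3]
  [0, 2/3, 0]
  [2/3, 0, 2/5],
b = (-6, -4/5, -2).
Solving gives a_0 = -3, a_1 = -6/5, a_2 = 0, so
  g(x) = -6*x/5 - 3.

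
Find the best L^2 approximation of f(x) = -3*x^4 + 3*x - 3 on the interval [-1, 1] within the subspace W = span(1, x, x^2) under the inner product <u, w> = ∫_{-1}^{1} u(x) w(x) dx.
g(x) = -18*x^2/7 + 3*x - 96/35

The best approximation g ∈ W is the orthogonal projection of f onto W. Writing g = a_0 + a_1 x + a_2 x^2, the coefficients solve the normal equations G · a = b where
  G_{ij} = <φ_i, φ_j> and b_i = <f, φ_i>, with φ_0 = 1, φ_1 = x, φ_2 = x^2.
G =
  [2, 0, 2/3]
  [0, 2/3, 0]
  [2/3, 0, 2/5],
b = (-36/5, 2, -20/7).
Solving gives a_0 = -96/35, a_1 = 3, a_2 = -18/7, so
  g(x) = -18*x^2/7 + 3*x - 96/35.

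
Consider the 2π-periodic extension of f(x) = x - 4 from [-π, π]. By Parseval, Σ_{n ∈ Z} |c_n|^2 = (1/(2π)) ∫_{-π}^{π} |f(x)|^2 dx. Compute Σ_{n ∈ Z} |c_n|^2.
Σ |c_n|^2 = π^2/3 + 16

Expand and integrate term by term over [-π, π]:
  ∫ (x)^2 dx = 1·(2π^3/3); ∫ 2·1·(-4)·x dx = 0 (odd integrand); ∫ (-4)^2 dx = 16·2π.
So (1/(2π)) ∫_{-π}^{π} (x - 4)^2 dx = 1π^2/3 + 16 = π^2/3 + 16.
Parseval ⇒ Σ |c_n|^2 = π^2/3 + 16.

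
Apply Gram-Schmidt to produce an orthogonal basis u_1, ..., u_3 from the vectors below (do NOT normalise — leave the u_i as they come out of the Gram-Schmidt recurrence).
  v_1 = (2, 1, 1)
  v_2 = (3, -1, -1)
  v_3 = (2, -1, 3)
Orthogonal basis:
  u_1 = (2, 1, 1)
  u_2 = (5/3, -5/3, -5/3)
  u_3 = (0, -2, 2)

Apply the Gram-Schmidt recurrence
  u_1 = v_1
  u_i = v_i − Σ_{j<i} ((v_i · u_j) / (u_j · u_j)) · u_j.

Step by step this gives:
  u_1 = (2, 1, 1)
  u_2 = (5/3, -5/3, -5/3)
  u_3 = (0, -2, 2)

Orthogonality check:
  u_2 · u_1 = 0 (should be 0)
  u_3 · u_1 = 0 (should be 0)
  u_3 · u_2 = 0 (should be 0)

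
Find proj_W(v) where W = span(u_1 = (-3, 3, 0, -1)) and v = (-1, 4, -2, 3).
proj_W(v) = (-36/19, 36/19, 0, -12/19)

Set up U = [u_1 | ... | u_1] ∈ R^(4×1). The projector onto W = col(U) is P = U (U^T U)^(-1) U^T.
Compute U^T U =
  [19],
and U^T v = (12).
Solve U^T U · c = U^T v for the coefficients: c = (12/19). The projection is proj_W(v) = U c.
Check: (v - proj_W(v)) · u_1 = 0  (should be 0).
Result: proj_W(v) = (-36/19, 36/19, 0, -12/19).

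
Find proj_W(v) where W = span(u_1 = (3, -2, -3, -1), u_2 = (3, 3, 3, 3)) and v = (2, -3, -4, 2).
proj_W(v) = (234/83, -161/83, -240/83, -82/83)

Set up U = [u_1 | ... | u_2] ∈ R^(4×2). The projector onto W = col(U) is P = U (U^T U)^(-1) U^T.
Compute U^T U =
  [23, -9]
  [-9, 36],
and U^T v = (22, -9).
Solve U^T U · c = U^T v for the coefficients: c = (79/83, -1/83). The projection is proj_W(v) = U c.
Check: (v - proj_W(v)) · u_1 = 0  (should be 0).
Check: (v - proj_W(v)) · u_2 = 0  (should be 0).
Result: proj_W(v) = (234/83, -161/83, -240/83, -82/83).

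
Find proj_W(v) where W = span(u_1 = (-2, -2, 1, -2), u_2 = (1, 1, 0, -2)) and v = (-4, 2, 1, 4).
proj_W(v) = (-47/39, -47/39, -3/13, 148/39)

Set up U = [u_1 | ... | u_2] ∈ R^(4×2). The projector onto W = col(U) is P = U (U^T U)^(-1) U^T.
Compute U^T U =
  [13, 0]
  [0, 6],
and U^T v = (-3, -10).
Solve U^T U · c = U^T v for the coefficients: c = (-3/13, -5/3). The projection is proj_W(v) = U c.
Check: (v - proj_W(v)) · u_1 = 0  (should be 0).
Check: (v - proj_W(v)) · u_2 = 0  (should be 0).
Result: proj_W(v) = (-47/39, -47/39, -3/13, 148/39).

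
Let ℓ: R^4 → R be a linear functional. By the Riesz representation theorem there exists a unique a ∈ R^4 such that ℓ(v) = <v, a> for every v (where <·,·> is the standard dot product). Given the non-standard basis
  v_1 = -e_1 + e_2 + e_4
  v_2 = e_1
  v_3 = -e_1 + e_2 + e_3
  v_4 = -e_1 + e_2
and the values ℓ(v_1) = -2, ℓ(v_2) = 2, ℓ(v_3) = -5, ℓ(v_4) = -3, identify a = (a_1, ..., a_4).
a = (2, -1, -2, 1)

Write a = (a_1, ..., a_4) in the standard basis. For each basis vector v_i, ℓ(v_i) = <v_i, a> is a linear equation in the a_j's. Collect the n equations into a matrix system V a = ℓ, where row i of V is v_i (expressed in the standard basis). Since V is invertible (lower-triangular with 1s on the diagonal, up to permutation), solve by back-substitution:
  V =
[[-1, 1, 0, 1],
 [1, 0, 0, 0],
 [-1, 1, 1, 0],
 [-1, 1, 0, 0]]
  V a = (-2, 2, -5, -3)
Solving gives a = (2, -1, -2, 1).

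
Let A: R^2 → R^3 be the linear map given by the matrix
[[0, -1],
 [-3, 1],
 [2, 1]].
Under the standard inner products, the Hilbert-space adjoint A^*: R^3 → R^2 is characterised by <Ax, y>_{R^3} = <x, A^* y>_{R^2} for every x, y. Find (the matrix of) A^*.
A^* = A^T =
[[0, -3, 2],
 [-1, 1, 1]]

For real matrices with standard dot products, the defining identity <Ax, y> = <x, A^* y> gives (Ax)^T y = x^T (A^*) y, i.e. x^T A^T y = x^T (A^*) y. Since this holds for all x, y, we must have A^* = A^T. Therefore
A^* =
[[0, -3, 2],
 [-1, 1, 1]].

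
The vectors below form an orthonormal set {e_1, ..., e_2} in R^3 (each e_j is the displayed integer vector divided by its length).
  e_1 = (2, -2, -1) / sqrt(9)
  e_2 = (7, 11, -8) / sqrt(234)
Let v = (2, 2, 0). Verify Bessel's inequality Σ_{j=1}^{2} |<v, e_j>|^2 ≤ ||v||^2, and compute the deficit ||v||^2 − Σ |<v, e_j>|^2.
Σ |<v, e_j>|^2 = 72/13; ||v||^2 = 8; deficit = 32/13

Write each e_j = u_j / sqrt(<u_j, u_j>) where u_j is the displayed integer vector. Then <v, e_j> = <v, u_j> / sqrt(<u_j, u_j>), so |<v, e_j>|^2 = <v, u_j>^2 / <u_j, u_j>.
Coefficients: <v, e_1> = 0/sqrt(9), <v, e_2> = 36/sqrt(234).
Square and sum: Σ |<v, e_j>|^2 = 72/13.
Compute ||v||^2 = v·v = 8.
Deficit = 8 − 72/13 = 32/13 ≥ 0, confirming Bessel's inequality. (The deficit equals ||v − Σ <v,e_j> e_j||^2, the squared distance from v to span{e_j}.)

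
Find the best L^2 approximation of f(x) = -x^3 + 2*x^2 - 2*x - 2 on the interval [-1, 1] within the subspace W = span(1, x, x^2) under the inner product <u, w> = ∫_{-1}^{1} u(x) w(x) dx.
g(x) = 2*x^2 - 13*x/5 - 2

The best approximation g ∈ W is the orthogonal projection of f onto W. Writing g = a_0 + a_1 x + a_2 x^2, the coefficients solve the normal equations G · a = b where
  G_{ij} = <φ_i, φ_j> and b_i = <f, φ_i>, with φ_0 = 1, φ_1 = x, φ_2 = x^2.
G =
  [2, 0, 2/3]
  [0, 2/3, 0]
  [2/3, 0, 2/5],
b = (-8/3, -26/15, -8/15).
Solving gives a_0 = -2, a_1 = -13/5, a_2 = 2, so
  g(x) = 2*x^2 - 13*x/5 - 2.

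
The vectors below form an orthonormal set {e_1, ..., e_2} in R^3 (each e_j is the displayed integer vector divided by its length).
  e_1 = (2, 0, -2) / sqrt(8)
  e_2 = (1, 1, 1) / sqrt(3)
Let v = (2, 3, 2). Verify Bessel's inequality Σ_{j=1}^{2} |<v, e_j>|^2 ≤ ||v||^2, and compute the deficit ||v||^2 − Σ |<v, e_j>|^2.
Σ |<v, e_j>|^2 = 49/3; ||v||^2 = 17; deficit = 2/3

Write each e_j = u_j / sqrt(<u_j, u_j>) where u_j is the displayed integer vector. Then <v, e_j> = <v, u_j> / sqrt(<u_j, u_j>), so |<v, e_j>|^2 = <v, u_j>^2 / <u_j, u_j>.
Coefficients: <v, e_1> = 0/sqrt(8), <v, e_2> = 7/sqrt(3).
Square and sum: Σ |<v, e_j>|^2 = 49/3.
Compute ||v||^2 = v·v = 17.
Deficit = 17 − 49/3 = 2/3 ≥ 0, confirming Bessel's inequality. (The deficit equals ||v − Σ <v,e_j> e_j||^2, the squared distance from v to span{e_j}.)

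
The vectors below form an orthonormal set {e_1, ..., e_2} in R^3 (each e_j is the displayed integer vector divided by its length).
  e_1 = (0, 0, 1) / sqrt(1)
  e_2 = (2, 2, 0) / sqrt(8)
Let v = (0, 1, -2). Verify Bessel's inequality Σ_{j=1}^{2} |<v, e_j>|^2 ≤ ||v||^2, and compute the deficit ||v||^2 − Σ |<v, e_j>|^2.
Σ |<v, e_j>|^2 = 9/2; ||v||^2 = 5; deficit = 1/2

Write each e_j = u_j / sqrt(<u_j, u_j>) where u_j is the displayed integer vector. Then <v, e_j> = <v, u_j> / sqrt(<u_j, u_j>), so |<v, e_j>|^2 = <v, u_j>^2 / <u_j, u_j>.
Coefficients: <v, e_1> = -2/sqrt(1), <v, e_2> = 2/sqrt(8).
Square and sum: Σ |<v, e_j>|^2 = 9/2.
Compute ||v||^2 = v·v = 5.
Deficit = 5 − 9/2 = 1/2 ≥ 0, confirming Bessel's inequality. (The deficit equals ||v − Σ <v,e_j> e_j||^2, the squared distance from v to span{e_j}.)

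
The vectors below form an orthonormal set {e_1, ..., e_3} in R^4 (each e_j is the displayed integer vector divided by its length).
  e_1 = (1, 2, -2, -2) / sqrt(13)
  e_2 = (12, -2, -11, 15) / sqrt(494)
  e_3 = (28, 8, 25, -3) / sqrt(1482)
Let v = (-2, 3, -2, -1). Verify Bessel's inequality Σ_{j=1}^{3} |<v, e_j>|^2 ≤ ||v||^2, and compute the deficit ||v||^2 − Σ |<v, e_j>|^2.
Σ |<v, e_j>|^2 = 506/39; ||v||^2 = 18; deficit = 196/39

Write each e_j = u_j / sqrt(<u_j, u_j>) where u_j is the displayed integer vector. Then <v, e_j> = <v, u_j> / sqrt(<u_j, u_j>), so |<v, e_j>|^2 = <v, u_j>^2 / <u_j, u_j>.
Coefficients: <v, e_1> = 10/sqrt(13), <v, e_2> = -23/sqrt(494), <v, e_3> = -79/sqrt(1482).
Square and sum: Σ |<v, e_j>|^2 = 506/39.
Compute ||v||^2 = v·v = 18.
Deficit = 18 − 506/39 = 196/39 ≥ 0, confirming Bessel's inequality. (The deficit equals ||v − Σ <v,e_j> e_j||^2, the squared distance from v to span{e_j}.)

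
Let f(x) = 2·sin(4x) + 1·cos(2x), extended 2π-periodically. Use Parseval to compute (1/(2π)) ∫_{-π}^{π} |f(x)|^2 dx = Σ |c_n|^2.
Σ |c_n|^2 = 5/2

Expand |f|^2 and use orthogonality of {sin(nx), cos(mx)} on [-π, π]:
  ∫_{-π}^{π} sin(nx)^2 dx = π, ∫ cos(mx)^2 dx = π, and cross terms integrate to 0.
So ∫_{-π}^{π} f(x)^2 dx = 2^2 · π + 1^2 · π = (4 + 1)π.
Divide by 2π: (4 + 1)/2 = 5/2.
By Parseval, this equals Σ |c_n|^2.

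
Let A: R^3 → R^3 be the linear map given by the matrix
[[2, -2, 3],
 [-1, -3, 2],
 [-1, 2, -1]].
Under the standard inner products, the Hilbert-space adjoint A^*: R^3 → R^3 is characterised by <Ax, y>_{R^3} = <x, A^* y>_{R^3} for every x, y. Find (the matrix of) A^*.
A^* = A^T =
[[2, -1, -1],
 [-2, -3, 2],
 [3, 2, -1]]

For real matrices with standard dot products, the defining identity <Ax, y> = <x, A^* y> gives (Ax)^T y = x^T (A^*) y, i.e. x^T A^T y = x^T (A^*) y. Since this holds for all x, y, we must have A^* = A^T. Therefore
A^* =
[[2, -1, -1],
 [-2, -3, 2],
 [3, 2, -1]].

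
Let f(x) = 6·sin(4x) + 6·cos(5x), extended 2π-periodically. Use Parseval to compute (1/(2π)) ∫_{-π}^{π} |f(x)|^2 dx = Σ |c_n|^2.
Σ |c_n|^2 = 36

Expand |f|^2 and use orthogonality of {sin(nx), cos(mx)} on [-π, π]:
  ∫_{-π}^{π} sin(nx)^2 dx = π, ∫ cos(mx)^2 dx = π, and cross terms integrate to 0.
So ∫_{-π}^{π} f(x)^2 dx = 6^2 · π + 6^2 · π = (36 + 36)π.
Divide by 2π: (36 + 36)/2 = 36.
By Parseval, this equals Σ |c_n|^2.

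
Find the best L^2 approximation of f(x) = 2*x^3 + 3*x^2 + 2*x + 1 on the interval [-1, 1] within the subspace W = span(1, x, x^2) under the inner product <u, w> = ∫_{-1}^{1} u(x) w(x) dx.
g(x) = 3*x^2 + 16*x/5 + 1

The best approximation g ∈ W is the orthogonal projection of f onto W. Writing g = a_0 + a_1 x + a_2 x^2, the coefficients solve the normal equations G · a = b where
  G_{ij} = <φ_i, φ_j> and b_i = <f, φ_i>, with φ_0 = 1, φ_1 = x, φ_2 = x^2.
G =
  [2, 0, 2/3]
  [0, 2/3, 0]
  [2/3, 0, 2/5],
b = (4, 32/15, 28/15).
Solving gives a_0 = 1, a_1 = 16/5, a_2 = 3, so
  g(x) = 3*x^2 + 16*x/5 + 1.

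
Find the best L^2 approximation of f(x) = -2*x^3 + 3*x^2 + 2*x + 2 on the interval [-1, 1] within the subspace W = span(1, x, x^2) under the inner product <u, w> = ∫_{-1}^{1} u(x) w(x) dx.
g(x) = 3*x^2 + 4*x/5 + 2

The best approximation g ∈ W is the orthogonal projection of f onto W. Writing g = a_0 + a_1 x + a_2 x^2, the coefficients solve the normal equations G · a = b where
  G_{ij} = <φ_i, φ_j> and b_i = <f, φ_i>, with φ_0 = 1, φ_1 = x, φ_2 = x^2.
G =
  [2, 0, 2/3]
  [0, 2/3, 0]
  [2/3, 0, 2/5],
b = (6, 8/15, 38/15).
Solving gives a_0 = 2, a_1 = 4/5, a_2 = 3, so
  g(x) = 3*x^2 + 4*x/5 + 2.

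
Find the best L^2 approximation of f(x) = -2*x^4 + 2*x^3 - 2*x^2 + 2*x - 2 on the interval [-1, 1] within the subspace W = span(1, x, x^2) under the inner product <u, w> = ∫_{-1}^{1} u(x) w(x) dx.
g(x) = -26*x^2/7 + 16*x/5 - 64/35

The best approximation g ∈ W is the orthogonal projection of f onto W. Writing g = a_0 + a_1 x + a_2 x^2, the coefficients solve the normal equations G · a = b where
  G_{ij} = <φ_i, φ_j> and b_i = <f, φ_i>, with φ_0 = 1, φ_1 = x, φ_2 = x^2.
G =
  [2, 0, 2/3]
  [0, 2/3, 0]
  [2/3, 0, 2/5],
b = (-92/15, 32/15, -284/105).
Solving gives a_0 = -64/35, a_1 = 16/5, a_2 = -26/7, so
  g(x) = -26*x^2/7 + 16*x/5 - 64/35.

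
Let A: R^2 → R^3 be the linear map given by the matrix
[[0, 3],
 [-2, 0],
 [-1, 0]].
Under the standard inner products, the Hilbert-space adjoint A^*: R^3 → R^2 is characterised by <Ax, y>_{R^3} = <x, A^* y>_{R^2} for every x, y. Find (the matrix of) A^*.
A^* = A^T =
[[0, -2, -1],
 [3, 0, 0]]

For real matrices with standard dot products, the defining identity <Ax, y> = <x, A^* y> gives (Ax)^T y = x^T (A^*) y, i.e. x^T A^T y = x^T (A^*) y. Since this holds for all x, y, we must have A^* = A^T. Therefore
A^* =
[[0, -2, -1],
 [3, 0, 0]].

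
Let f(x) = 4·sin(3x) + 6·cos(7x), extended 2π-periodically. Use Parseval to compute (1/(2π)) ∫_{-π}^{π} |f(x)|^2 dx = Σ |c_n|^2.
Σ |c_n|^2 = 26

Expand |f|^2 and use orthogonality of {sin(nx), cos(mx)} on [-π, π]:
  ∫_{-π}^{π} sin(nx)^2 dx = π, ∫ cos(mx)^2 dx = π, and cross terms integrate to 0.
So ∫_{-π}^{π} f(x)^2 dx = 4^2 · π + 6^2 · π = (16 + 36)π.
Divide by 2π: (16 + 36)/2 = 26.
By Parseval, this equals Σ |c_n|^2.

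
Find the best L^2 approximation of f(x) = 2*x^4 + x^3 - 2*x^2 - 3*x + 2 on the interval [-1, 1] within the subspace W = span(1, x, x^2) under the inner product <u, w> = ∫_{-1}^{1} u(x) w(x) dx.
g(x) = -2*x^2/7 - 12*x/5 + 64/35

The best approximation g ∈ W is the orthogonal projection of f onto W. Writing g = a_0 + a_1 x + a_2 x^2, the coefficients solve the normal equations G · a = b where
  G_{ij} = <φ_i, φ_j> and b_i = <f, φ_i>, with φ_0 = 1, φ_1 = x, φ_2 = x^2.
G =
  [2, 0, 2/3]
  [0, 2/3, 0]
  [2/3, 0, 2/5],
b = (52/15, -8/5, 116/105).
Solving gives a_0 = 64/35, a_1 = -12/5, a_2 = -2/7, so
  g(x) = -2*x^2/7 - 12*x/5 + 64/35.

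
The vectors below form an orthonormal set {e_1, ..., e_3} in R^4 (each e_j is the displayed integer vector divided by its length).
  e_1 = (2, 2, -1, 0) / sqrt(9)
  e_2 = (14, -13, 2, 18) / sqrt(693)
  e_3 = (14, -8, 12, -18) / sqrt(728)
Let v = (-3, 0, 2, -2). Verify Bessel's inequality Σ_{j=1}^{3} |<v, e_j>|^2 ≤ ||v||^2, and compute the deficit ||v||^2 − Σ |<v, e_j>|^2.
Σ |<v, e_j>|^2 = 4421/286; ||v||^2 = 17; deficit = 441/286

Write each e_j = u_j / sqrt(<u_j, u_j>) where u_j is the displayed integer vector. Then <v, e_j> = <v, u_j> / sqrt(<u_j, u_j>), so |<v, e_j>|^2 = <v, u_j>^2 / <u_j, u_j>.
Coefficients: <v, e_1> = -8/sqrt(9), <v, e_2> = -74/sqrt(693), <v, e_3> = 18/sqrt(728).
Square and sum: Σ |<v, e_j>|^2 = 4421/286.
Compute ||v||^2 = v·v = 17.
Deficit = 17 − 4421/286 = 441/286 ≥ 0, confirming Bessel's inequality. (The deficit equals ||v − Σ <v,e_j> e_j||^2, the squared distance from v to span{e_j}.)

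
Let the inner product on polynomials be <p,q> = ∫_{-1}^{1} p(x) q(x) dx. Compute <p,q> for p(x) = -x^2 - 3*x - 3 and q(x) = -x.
<p,q> = 2

Expand the product: p(x)·q(x) = x^3 + 3*x^2 + 3*x.
∫_{-1}^{1} of each monomial x^k gives [2/(k+1) if k even, 0 if k odd]. Integrating term-by-term (or equivalently evaluating the antiderivative F(x) = x^4/4 + x^3 + 3*x^2/2 at the endpoints):
  F(1) − F(−1) = 11/4 − (3/4) = 2.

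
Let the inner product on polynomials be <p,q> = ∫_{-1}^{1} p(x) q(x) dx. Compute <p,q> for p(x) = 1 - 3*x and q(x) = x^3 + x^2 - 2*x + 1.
<p,q> = 82/15

Expand the product: p(x)·q(x) = -3*x^4 - 2*x^3 + 7*x^2 - 5*x + 1.
∫_{-1}^{1} of each monomial x^k gives [2/(k+1) if k even, 0 if k odd]. Integrating term-by-term (or equivalently evaluating the antiderivative F(x) = -3*x^5/5 - x^4/2 + 7*x^3/3 - 5*x^2/2 + x at the endpoints):
  F(1) − F(−1) = -4/15 − (-86/15) = 82/15.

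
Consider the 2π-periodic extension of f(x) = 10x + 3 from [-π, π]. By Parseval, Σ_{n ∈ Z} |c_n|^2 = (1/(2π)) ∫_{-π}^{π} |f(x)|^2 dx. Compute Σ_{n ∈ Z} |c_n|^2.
Σ |c_n|^2 = 100π^2/3 + 9

Expand and integrate term by term over [-π, π]:
  ∫ (10x)^2 dx = 100·(2π^3/3); ∫ 2·10·(3)·x dx = 0 (odd integrand); ∫ 3^2 dx = 9·2π.
So (1/(2π)) ∫_{-π}^{π} (10x + 3)^2 dx = 100π^2/3 + 9 = 100π^2/3 + 9.
Parseval ⇒ Σ |c_n|^2 = 100π^2/3 + 9.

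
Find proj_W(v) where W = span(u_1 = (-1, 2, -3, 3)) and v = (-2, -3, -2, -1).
proj_W(v) = (1/23, -2/23, 3/23, -3/23)

Set up U = [u_1 | ... | u_1] ∈ R^(4×1). The projector onto W = col(U) is P = U (U^T U)^(-1) U^T.
Compute U^T U =
  [23],
and U^T v = (-1).
Solve U^T U · c = U^T v for the coefficients: c = (-1/23). The projection is proj_W(v) = U c.
Check: (v - proj_W(v)) · u_1 = 0  (should be 0).
Result: proj_W(v) = (1/23, -2/23, 3/23, -3/23).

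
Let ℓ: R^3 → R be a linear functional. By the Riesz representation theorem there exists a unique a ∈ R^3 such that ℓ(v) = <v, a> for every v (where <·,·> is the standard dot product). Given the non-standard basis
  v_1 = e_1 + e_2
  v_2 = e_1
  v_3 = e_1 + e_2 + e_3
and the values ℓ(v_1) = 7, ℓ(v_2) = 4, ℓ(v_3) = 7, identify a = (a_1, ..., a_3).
a = (4, 3, 0)

Write a = (a_1, ..., a_3) in the standard basis. For each basis vector v_i, ℓ(v_i) = <v_i, a> is a linear equation in the a_j's. Collect the n equations into a matrix system V a = ℓ, where row i of V is v_i (expressed in the standard basis). Since V is invertible (lower-triangular with 1s on the diagonal, up to permutation), solve by back-substitution:
  V =
[[1, 1, 0],
 [1, 0, 0],
 [1, 1, 1]]
  V a = (7, 4, 7)
Solving gives a = (4, 3, 0).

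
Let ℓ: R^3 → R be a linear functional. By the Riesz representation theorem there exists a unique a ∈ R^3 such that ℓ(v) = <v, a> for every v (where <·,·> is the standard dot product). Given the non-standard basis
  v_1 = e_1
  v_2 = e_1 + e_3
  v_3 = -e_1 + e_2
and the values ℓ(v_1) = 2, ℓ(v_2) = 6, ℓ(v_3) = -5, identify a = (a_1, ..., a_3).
a = (2, -3, 4)

Write a = (a_1, ..., a_3) in the standard basis. For each basis vector v_i, ℓ(v_i) = <v_i, a> is a linear equation in the a_j's. Collect the n equations into a matrix system V a = ℓ, where row i of V is v_i (expressed in the standard basis). Since V is invertible (lower-triangular with 1s on the diagonal, up to permutation), solve by back-substitution:
  V =
[[1, 0, 0],
 [1, 0, 1],
 [-1, 1, 0]]
  V a = (2, 6, -5)
Solving gives a = (2, -3, 4).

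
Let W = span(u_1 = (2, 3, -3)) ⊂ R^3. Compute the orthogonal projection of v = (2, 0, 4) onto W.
proj_W(v) = (-8/11, -12/11, 12/11)

Set up U = [u_1 | ... | u_1] ∈ R^(3×1). The projector onto W = col(U) is P = U (U^T U)^(-1) U^T.
Compute U^T U =
  [22],
and U^T v = (-8).
Solve U^T U · c = U^T v for the coefficients: c = (-4/11). The projection is proj_W(v) = U c.
Check: (v - proj_W(v)) · u_1 = 0  (should be 0).
Result: proj_W(v) = (-8/11, -12/11, 12/11).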